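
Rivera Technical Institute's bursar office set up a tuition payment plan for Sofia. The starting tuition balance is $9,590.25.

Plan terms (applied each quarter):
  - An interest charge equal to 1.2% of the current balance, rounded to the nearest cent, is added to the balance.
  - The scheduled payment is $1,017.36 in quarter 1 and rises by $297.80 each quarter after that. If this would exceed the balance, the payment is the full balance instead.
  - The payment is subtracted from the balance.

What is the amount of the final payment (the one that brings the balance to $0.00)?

$1,978.79

Quarter 1: opening $9,590.25; interest $115.08 → $9,705.33; payment $1,017.36; balance $8,687.97
Quarter 2: opening $8,687.97; interest $104.26 → $8,792.23; payment $1,315.16; balance $7,477.07
Quarter 3: opening $7,477.07; interest $89.72 → $7,566.79; payment $1,612.96; balance $5,953.83
Quarter 4: opening $5,953.83; interest $71.45 → $6,025.28; payment $1,910.76; balance $4,114.52
Quarter 5: opening $4,114.52; interest $49.37 → $4,163.89; payment $2,208.56; balance $1,955.33
Quarter 6: opening $1,955.33; interest $23.46 → $1,978.79; payment $1,978.79; balance $0.00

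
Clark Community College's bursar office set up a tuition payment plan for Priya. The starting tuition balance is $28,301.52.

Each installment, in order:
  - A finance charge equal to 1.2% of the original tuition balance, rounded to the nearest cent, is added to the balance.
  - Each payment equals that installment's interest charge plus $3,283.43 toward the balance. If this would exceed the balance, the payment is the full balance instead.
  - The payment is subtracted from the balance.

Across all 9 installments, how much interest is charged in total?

$3,056.58

Installment 1: $28,301.52 +$339.62 interest = $28,641.14; pay $3,623.05 → $25,018.09
Installment 2: $25,018.09 +$339.62 interest = $25,357.71; pay $3,623.05 → $21,734.66
Installment 3: $21,734.66 +$339.62 interest = $22,074.28; pay $3,623.05 → $18,451.23
Installment 4: $18,451.23 +$339.62 interest = $18,790.85; pay $3,623.05 → $15,167.80
Installment 5: $15,167.80 +$339.62 interest = $15,507.42; pay $3,623.05 → $11,884.37
Installment 6: $11,884.37 +$339.62 interest = $12,223.99; pay $3,623.05 → $8,600.94
Installment 7: $8,600.94 +$339.62 interest = $8,940.56; pay $3,623.05 → $5,317.51
Installment 8: $5,317.51 +$339.62 interest = $5,657.13; pay $3,623.05 → $2,034.08
Installment 9: $2,034.08 +$339.62 interest = $2,373.70; pay $2,373.70 → $0.00
Total interest: $339.62 + $339.62 + $339.62 + $339.62 + $339.62 + $339.62 + $339.62 + $339.62 + $339.62 = $3,056.58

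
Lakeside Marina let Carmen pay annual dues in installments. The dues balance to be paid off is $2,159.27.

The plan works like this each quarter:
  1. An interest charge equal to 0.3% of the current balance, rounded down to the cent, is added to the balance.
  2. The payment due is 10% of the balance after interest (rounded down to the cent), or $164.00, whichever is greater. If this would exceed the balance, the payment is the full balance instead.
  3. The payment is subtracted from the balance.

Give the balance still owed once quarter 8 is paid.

Quarter 1: opening $2,159.27; interest $6.47 → $2,165.74; payment $216.57; balance $1,949.17
Quarter 2: opening $1,949.17; interest $5.84 → $1,955.01; payment $195.50; balance $1,759.51
Quarter 3: opening $1,759.51; interest $5.27 → $1,764.78; payment $176.47; balance $1,588.31
Quarter 4: opening $1,588.31; interest $4.76 → $1,593.07; payment $164.00; balance $1,429.07
Quarter 5: opening $1,429.07; interest $4.28 → $1,433.35; payment $164.00; balance $1,269.35
Quarter 6: opening $1,269.35; interest $3.80 → $1,273.15; payment $164.00; balance $1,109.15
Quarter 7: opening $1,109.15; interest $3.32 → $1,112.47; payment $164.00; balance $948.47
Quarter 8: opening $948.47; interest $2.84 → $951.31; payment $164.00; balance $787.31

$787.31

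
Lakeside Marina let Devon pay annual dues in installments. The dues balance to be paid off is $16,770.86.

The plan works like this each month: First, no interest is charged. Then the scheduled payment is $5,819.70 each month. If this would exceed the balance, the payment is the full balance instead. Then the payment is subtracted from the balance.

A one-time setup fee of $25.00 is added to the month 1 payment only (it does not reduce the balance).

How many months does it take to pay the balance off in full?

Month 1: $16,770.86 − $5,819.70 (+ $25.00 fee) → $10,951.16
Month 2: $10,951.16 − $5,819.70 → $5,131.46
Month 3: $5,131.46 − $5,131.46 → $0.00
Balance reaches $0.00 in month 3.

3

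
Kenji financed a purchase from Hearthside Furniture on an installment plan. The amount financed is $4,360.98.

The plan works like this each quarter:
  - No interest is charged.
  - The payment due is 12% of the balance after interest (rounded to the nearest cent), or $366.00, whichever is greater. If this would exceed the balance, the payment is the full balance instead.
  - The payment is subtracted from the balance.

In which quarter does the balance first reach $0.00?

Quarter 1: opening $4,360.98; payment $523.32; balance $3,837.66
Quarter 2: opening $3,837.66; payment $460.52; balance $3,377.14
Quarter 3: opening $3,377.14; payment $405.26; balance $2,971.88
Quarter 4: opening $2,971.88; payment $366.00; balance $2,605.88
Quarter 5: opening $2,605.88; payment $366.00; balance $2,239.88
Quarter 6: opening $2,239.88; payment $366.00; balance $1,873.88
Quarter 7: opening $1,873.88; payment $366.00; balance $1,507.88
Quarter 8: opening $1,507.88; payment $366.00; balance $1,141.88
Quarter 9: opening $1,141.88; payment $366.00; balance $775.88
Quarter 10: opening $775.88; payment $366.00; balance $409.88
Quarter 11: opening $409.88; payment $366.00; balance $43.88
Quarter 12: opening $43.88; payment $43.88; balance $0.00
Balance reaches $0.00 in quarter 12.

12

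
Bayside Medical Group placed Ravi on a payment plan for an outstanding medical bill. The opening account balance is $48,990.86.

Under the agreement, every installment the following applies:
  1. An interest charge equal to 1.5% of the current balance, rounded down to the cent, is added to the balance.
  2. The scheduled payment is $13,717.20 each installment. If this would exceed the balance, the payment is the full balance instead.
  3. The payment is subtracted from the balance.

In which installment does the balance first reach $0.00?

4

Installment 1: $48,990.86 +$734.86 interest = $49,725.72; pay $13,717.20 → $36,008.52
Installment 2: $36,008.52 +$540.12 interest = $36,548.64; pay $13,717.20 → $22,831.44
Installment 3: $22,831.44 +$342.47 interest = $23,173.91; pay $13,717.20 → $9,456.71
Installment 4: $9,456.71 +$141.85 interest = $9,598.56; pay $9,598.56 → $0.00
Balance reaches $0.00 in installment 4.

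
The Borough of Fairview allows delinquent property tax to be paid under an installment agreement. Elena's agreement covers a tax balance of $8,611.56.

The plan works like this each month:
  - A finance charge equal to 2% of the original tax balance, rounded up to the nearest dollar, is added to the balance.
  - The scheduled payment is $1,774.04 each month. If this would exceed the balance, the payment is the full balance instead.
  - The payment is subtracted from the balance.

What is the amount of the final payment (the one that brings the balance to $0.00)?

Month 1: $8,611.56 +$173.00 interest = $8,784.56; pay $1,774.04 → $7,010.52
Month 2: $7,010.52 +$173.00 interest = $7,183.52; pay $1,774.04 → $5,409.48
Month 3: $5,409.48 +$173.00 interest = $5,582.48; pay $1,774.04 → $3,808.44
Month 4: $3,808.44 +$173.00 interest = $3,981.44; pay $1,774.04 → $2,207.40
Month 5: $2,207.40 +$173.00 interest = $2,380.40; pay $1,774.04 → $606.36
Month 6: $606.36 +$173.00 interest = $779.36; pay $779.36 → $0.00

$779.36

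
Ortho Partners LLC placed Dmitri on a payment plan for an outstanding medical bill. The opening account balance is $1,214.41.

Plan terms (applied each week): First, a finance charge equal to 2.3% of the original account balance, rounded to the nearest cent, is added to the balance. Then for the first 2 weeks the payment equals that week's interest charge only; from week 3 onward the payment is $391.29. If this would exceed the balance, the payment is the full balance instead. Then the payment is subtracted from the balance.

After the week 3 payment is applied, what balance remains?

Week 1: opening $1,214.41; interest $27.93 → $1,242.34; payment $27.93; balance $1,214.41
Week 2: opening $1,214.41; interest $27.93 → $1,242.34; payment $27.93; balance $1,214.41
Week 3: opening $1,214.41; interest $27.93 → $1,242.34; payment $391.29; balance $851.05

$851.05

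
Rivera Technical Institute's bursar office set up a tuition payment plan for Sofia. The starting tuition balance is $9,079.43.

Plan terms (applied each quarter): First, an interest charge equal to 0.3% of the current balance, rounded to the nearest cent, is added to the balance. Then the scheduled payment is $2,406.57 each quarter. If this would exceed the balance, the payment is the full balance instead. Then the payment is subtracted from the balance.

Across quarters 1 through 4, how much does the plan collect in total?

$9,145.47

Quarter 1: opening $9,079.43; interest $27.24 → $9,106.67; payment $2,406.57; balance $6,700.10
Quarter 2: opening $6,700.10; interest $20.10 → $6,720.20; payment $2,406.57; balance $4,313.63
Quarter 3: opening $4,313.63; interest $12.94 → $4,326.57; payment $2,406.57; balance $1,920.00
Quarter 4: opening $1,920.00; interest $5.76 → $1,925.76; payment $1,925.76; balance $0.00
Total paid: $9,145.47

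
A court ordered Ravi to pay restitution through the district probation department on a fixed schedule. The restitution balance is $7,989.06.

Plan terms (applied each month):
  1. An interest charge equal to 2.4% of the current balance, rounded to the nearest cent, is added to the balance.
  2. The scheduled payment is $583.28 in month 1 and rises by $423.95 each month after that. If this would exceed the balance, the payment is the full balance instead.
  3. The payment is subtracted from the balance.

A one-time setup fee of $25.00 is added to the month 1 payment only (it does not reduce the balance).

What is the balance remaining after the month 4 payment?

# | Opening | Interest | Payment | Fee | End bal
1 | $7,989.06 | $191.74 | $583.28 | $25.00 | $7,597.52
2 | $7,597.52 | $182.34 | $1,007.23 | — | $6,772.63
3 | $6,772.63 | $162.54 | $1,431.18 | — | $5,503.99
4 | $5,503.99 | $132.10 | $1,855.13 | — | $3,780.96

$3,780.96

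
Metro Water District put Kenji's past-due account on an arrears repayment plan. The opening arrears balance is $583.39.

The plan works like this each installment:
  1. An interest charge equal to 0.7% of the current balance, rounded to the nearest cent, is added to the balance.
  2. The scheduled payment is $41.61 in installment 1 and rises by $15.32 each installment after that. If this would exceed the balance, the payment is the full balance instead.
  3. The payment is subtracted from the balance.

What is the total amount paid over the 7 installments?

# | Opening | Interest | Payment | End bal
1 | $583.39 | $4.08 | $41.61 | $545.86
2 | $545.86 | $3.82 | $56.93 | $492.75
3 | $492.75 | $3.45 | $72.25 | $423.95
4 | $423.95 | $2.97 | $87.57 | $339.35
5 | $339.35 | $2.38 | $102.89 | $238.84
6 | $238.84 | $1.67 | $118.21 | $122.30
7 | $122.30 | $0.86 | $123.16 | $0.00
Total paid: $602.62

$602.62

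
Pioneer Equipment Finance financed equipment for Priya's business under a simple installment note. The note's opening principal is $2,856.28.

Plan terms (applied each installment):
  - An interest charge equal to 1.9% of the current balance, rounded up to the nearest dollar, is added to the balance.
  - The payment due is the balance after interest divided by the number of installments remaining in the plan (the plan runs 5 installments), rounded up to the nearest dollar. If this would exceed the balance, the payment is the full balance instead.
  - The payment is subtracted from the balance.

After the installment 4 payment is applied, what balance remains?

$615.28

Installment 1: opening $2,856.28; interest $55.00 → $2,911.28; payment $583.00; balance $2,328.28
Installment 2: opening $2,328.28; interest $45.00 → $2,373.28; payment $594.00; balance $1,779.28
Installment 3: opening $1,779.28; interest $34.00 → $1,813.28; payment $605.00; balance $1,208.28
Installment 4: opening $1,208.28; interest $23.00 → $1,231.28; payment $616.00; balance $615.28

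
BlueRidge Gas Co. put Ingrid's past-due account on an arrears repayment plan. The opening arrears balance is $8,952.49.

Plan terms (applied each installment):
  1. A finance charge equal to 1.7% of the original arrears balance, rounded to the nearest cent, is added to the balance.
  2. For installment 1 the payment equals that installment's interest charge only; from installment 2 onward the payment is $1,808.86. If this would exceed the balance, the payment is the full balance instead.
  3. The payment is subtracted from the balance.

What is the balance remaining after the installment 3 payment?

Installment 1: opening $8,952.49; interest $152.19 → $9,104.68; payment $152.19; balance $8,952.49
Installment 2: opening $8,952.49; interest $152.19 → $9,104.68; payment $1,808.86; balance $7,295.82
Installment 3: opening $7,295.82; interest $152.19 → $7,448.01; payment $1,808.86; balance $5,639.15

$5,639.15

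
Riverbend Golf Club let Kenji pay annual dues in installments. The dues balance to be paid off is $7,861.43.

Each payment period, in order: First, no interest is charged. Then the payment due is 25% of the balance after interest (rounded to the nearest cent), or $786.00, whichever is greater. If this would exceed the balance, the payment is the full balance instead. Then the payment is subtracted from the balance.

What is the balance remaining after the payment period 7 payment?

$129.40

# | Opening | Payment | End bal
1 | $7,861.43 | $1,965.36 | $5,896.07
2 | $5,896.07 | $1,474.02 | $4,422.05
3 | $4,422.05 | $1,105.51 | $3,316.54
4 | $3,316.54 | $829.14 | $2,487.40
5 | $2,487.40 | $786.00 | $1,701.40
6 | $1,701.40 | $786.00 | $915.40
7 | $915.40 | $786.00 | $129.40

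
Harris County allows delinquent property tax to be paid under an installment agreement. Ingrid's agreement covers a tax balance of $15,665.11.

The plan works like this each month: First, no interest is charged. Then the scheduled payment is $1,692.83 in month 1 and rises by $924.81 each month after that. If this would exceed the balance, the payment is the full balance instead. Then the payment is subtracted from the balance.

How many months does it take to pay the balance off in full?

5

# | Opening | Payment | End bal
1 | $15,665.11 | $1,692.83 | $13,972.28
2 | $13,972.28 | $2,617.64 | $11,354.64
3 | $11,354.64 | $3,542.45 | $7,812.19
4 | $7,812.19 | $4,467.26 | $3,344.93
5 | $3,344.93 | $3,344.93 | $0.00
Balance reaches $0.00 in month 5.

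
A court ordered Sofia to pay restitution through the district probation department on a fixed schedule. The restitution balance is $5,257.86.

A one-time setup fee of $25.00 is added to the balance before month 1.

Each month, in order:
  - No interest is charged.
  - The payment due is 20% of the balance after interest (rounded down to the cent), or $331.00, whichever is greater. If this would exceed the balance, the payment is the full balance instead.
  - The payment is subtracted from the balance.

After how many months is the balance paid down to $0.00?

11

Month 1: $5,282.86 − $1,056.57 → $4,226.29
Month 2: $4,226.29 − $845.25 → $3,381.04
Month 3: $3,381.04 − $676.20 → $2,704.84
Month 4: $2,704.84 − $540.96 → $2,163.88
Month 5: $2,163.88 − $432.77 → $1,731.11
Month 6: $1,731.11 − $346.22 → $1,384.89
Month 7: $1,384.89 − $331.00 → $1,053.89
Month 8: $1,053.89 − $331.00 → $722.89
Month 9: $722.89 − $331.00 → $391.89
Month 10: $391.89 − $331.00 → $60.89
Month 11: $60.89 − $60.89 → $0.00
Balance reaches $0.00 in month 11.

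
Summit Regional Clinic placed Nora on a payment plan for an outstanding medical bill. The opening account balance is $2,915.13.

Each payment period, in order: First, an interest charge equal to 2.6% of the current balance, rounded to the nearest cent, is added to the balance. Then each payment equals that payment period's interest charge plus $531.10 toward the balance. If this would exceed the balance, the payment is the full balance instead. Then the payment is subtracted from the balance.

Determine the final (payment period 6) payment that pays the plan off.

$266.38

# | Opening | Interest | Payment | End bal
1 | $2,915.13 | $75.79 | $606.89 | $2,384.03
2 | $2,384.03 | $61.98 | $593.08 | $1,852.93
3 | $1,852.93 | $48.18 | $579.28 | $1,321.83
4 | $1,321.83 | $34.37 | $565.47 | $790.73
5 | $790.73 | $20.56 | $551.66 | $259.63
6 | $259.63 | $6.75 | $266.38 | $0.00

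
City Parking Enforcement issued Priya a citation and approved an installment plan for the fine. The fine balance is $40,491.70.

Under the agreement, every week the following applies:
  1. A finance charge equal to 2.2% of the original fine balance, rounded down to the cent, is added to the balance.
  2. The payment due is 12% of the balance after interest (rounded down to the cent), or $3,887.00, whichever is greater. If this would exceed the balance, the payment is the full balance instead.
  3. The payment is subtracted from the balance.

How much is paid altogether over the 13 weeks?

$52,072.23

# | Opening | Interest | Payment | End bal
1 | $40,491.70 | $890.81 | $4,965.90 | $36,416.61
2 | $36,416.61 | $890.81 | $4,476.89 | $32,830.53
3 | $32,830.53 | $890.81 | $4,046.56 | $29,674.78
4 | $29,674.78 | $890.81 | $3,887.00 | $26,678.59
5 | $26,678.59 | $890.81 | $3,887.00 | $23,682.40
6 | $23,682.40 | $890.81 | $3,887.00 | $20,686.21
7 | $20,686.21 | $890.81 | $3,887.00 | $17,690.02
8 | $17,690.02 | $890.81 | $3,887.00 | $14,693.83
9 | $14,693.83 | $890.81 | $3,887.00 | $11,697.64
10 | $11,697.64 | $890.81 | $3,887.00 | $8,701.45
11 | $8,701.45 | $890.81 | $3,887.00 | $5,705.26
12 | $5,705.26 | $890.81 | $3,887.00 | $2,709.07
13 | $2,709.07 | $890.81 | $3,599.88 | $0.00
Total paid: $52,072.23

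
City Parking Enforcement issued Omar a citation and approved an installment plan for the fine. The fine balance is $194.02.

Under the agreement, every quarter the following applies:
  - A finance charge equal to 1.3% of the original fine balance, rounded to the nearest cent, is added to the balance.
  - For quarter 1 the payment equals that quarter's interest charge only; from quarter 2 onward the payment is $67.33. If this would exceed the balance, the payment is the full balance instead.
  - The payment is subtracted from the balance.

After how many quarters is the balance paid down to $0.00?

4

Quarter 1: opening $194.02; interest $2.52 → $196.54; payment $2.52; balance $194.02
Quarter 2: opening $194.02; interest $2.52 → $196.54; payment $67.33; balance $129.21
Quarter 3: opening $129.21; interest $2.52 → $131.73; payment $67.33; balance $64.40
Quarter 4: opening $64.40; interest $2.52 → $66.92; payment $66.92; balance $0.00
Balance reaches $0.00 in quarter 4.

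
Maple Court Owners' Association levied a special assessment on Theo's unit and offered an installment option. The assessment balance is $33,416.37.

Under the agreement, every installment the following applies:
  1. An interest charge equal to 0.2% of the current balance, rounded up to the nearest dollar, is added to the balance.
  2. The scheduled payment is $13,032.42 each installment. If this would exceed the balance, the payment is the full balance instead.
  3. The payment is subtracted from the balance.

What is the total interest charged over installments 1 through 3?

# | Opening | Interest | Payment | End bal
1 | $33,416.37 | $67.00 | $13,032.42 | $20,450.95
2 | $20,450.95 | $41.00 | $13,032.42 | $7,459.53
3 | $7,459.53 | $15.00 | $7,474.53 | $0.00
Total interest: $67.00 + $41.00 + $15.00 = $123.00

$123.00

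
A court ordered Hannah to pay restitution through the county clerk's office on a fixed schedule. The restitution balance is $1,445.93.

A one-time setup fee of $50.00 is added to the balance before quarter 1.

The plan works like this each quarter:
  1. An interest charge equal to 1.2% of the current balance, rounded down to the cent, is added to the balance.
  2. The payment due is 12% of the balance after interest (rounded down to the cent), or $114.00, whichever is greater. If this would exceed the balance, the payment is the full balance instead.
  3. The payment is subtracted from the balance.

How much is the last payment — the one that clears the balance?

$84.59

# | Opening | Interest | Payment | End bal
1 | $1,495.93 | $17.95 | $181.66 | $1,332.22
2 | $1,332.22 | $15.98 | $161.78 | $1,186.42
3 | $1,186.42 | $14.23 | $144.07 | $1,056.58
4 | $1,056.58 | $12.67 | $128.31 | $940.94
5 | $940.94 | $11.29 | $114.26 | $837.97
6 | $837.97 | $10.05 | $114.00 | $734.02
7 | $734.02 | $8.80 | $114.00 | $628.82
8 | $628.82 | $7.54 | $114.00 | $522.36
9 | $522.36 | $6.26 | $114.00 | $414.62
10 | $414.62 | $4.97 | $114.00 | $305.59
11 | $305.59 | $3.66 | $114.00 | $195.25
12 | $195.25 | $2.34 | $114.00 | $83.59
13 | $83.59 | $1.00 | $84.59 | $0.00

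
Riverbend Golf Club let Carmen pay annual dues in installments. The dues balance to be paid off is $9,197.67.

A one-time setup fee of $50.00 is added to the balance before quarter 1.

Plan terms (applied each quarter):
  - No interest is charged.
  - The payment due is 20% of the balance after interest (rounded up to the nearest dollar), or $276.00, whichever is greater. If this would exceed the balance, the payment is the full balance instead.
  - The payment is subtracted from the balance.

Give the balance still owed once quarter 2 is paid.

Quarter 1: opening $9,247.67; payment $1,850.00; balance $7,397.67
Quarter 2: opening $7,397.67; payment $1,480.00; balance $5,917.67

$5,917.67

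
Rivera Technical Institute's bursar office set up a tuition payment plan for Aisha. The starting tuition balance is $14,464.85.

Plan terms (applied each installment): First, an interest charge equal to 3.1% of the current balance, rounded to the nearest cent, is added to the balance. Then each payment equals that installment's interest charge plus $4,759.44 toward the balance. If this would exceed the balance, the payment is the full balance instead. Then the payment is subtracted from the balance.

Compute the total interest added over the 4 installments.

$908.39

# | Opening | Interest | Payment | End bal
1 | $14,464.85 | $448.41 | $5,207.85 | $9,705.41
2 | $9,705.41 | $300.87 | $5,060.31 | $4,945.97
3 | $4,945.97 | $153.33 | $4,912.77 | $186.53
4 | $186.53 | $5.78 | $192.31 | $0.00
Total interest: $448.41 + $300.87 + $153.33 + $5.78 = $908.39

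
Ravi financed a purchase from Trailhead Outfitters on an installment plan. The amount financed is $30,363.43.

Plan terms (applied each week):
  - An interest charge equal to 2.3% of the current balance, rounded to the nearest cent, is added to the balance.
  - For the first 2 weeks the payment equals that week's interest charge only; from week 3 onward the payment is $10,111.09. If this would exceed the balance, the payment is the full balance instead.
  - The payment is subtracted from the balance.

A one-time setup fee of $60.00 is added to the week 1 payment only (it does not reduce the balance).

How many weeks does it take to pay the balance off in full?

6

Week 1: opening $30,363.43; interest $698.36 → $31,061.79; payment $698.36 (+ $60.00 fee); balance $30,363.43
Week 2: opening $30,363.43; interest $698.36 → $31,061.79; payment $698.36; balance $30,363.43
Week 3: opening $30,363.43; interest $698.36 → $31,061.79; payment $10,111.09; balance $20,950.70
Week 4: opening $20,950.70; interest $481.87 → $21,432.57; payment $10,111.09; balance $11,321.48
Week 5: opening $11,321.48; interest $260.39 → $11,581.87; payment $10,111.09; balance $1,470.78
Week 6: opening $1,470.78; interest $33.83 → $1,504.61; payment $1,504.61; balance $0.00
Balance reaches $0.00 in week 6.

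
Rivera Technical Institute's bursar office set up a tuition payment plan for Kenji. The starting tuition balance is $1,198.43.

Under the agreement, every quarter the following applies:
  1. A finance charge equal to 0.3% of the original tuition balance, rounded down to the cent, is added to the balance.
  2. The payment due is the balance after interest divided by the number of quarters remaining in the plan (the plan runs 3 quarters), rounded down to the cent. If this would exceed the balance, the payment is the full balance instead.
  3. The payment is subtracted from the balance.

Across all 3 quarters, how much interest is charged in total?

$10.77

Quarter 1: opening $1,198.43; interest $3.59 → $1,202.02; payment $400.67; balance $801.35
Quarter 2: opening $801.35; interest $3.59 → $804.94; payment $402.47; balance $402.47
Quarter 3: opening $402.47; interest $3.59 → $406.06; payment $406.06; balance $0.00
Total interest: $3.59 + $3.59 + $3.59 = $10.77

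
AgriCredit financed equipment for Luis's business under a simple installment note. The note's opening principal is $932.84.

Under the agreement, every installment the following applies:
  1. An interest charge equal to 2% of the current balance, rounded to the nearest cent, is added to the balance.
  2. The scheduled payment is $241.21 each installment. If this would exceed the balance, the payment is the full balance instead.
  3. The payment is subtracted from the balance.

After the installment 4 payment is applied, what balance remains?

$15.58

Installment 1: opening $932.84; interest $18.66 → $951.50; payment $241.21; balance $710.29
Installment 2: opening $710.29; interest $14.21 → $724.50; payment $241.21; balance $483.29
Installment 3: opening $483.29; interest $9.67 → $492.96; payment $241.21; balance $251.75
Installment 4: opening $251.75; interest $5.04 → $256.79; payment $241.21; balance $15.58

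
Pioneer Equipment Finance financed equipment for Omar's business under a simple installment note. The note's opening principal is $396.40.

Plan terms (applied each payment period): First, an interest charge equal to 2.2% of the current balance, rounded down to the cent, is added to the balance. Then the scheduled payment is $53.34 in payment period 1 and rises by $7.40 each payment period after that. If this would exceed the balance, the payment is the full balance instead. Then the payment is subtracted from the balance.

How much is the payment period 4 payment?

$75.54

# | Opening | Interest | Payment | End bal
1 | $396.40 | $8.72 | $53.34 | $351.78
2 | $351.78 | $7.73 | $60.74 | $298.77
3 | $298.77 | $6.57 | $68.14 | $237.20
4 | $237.20 | $5.21 | $75.54 | $166.87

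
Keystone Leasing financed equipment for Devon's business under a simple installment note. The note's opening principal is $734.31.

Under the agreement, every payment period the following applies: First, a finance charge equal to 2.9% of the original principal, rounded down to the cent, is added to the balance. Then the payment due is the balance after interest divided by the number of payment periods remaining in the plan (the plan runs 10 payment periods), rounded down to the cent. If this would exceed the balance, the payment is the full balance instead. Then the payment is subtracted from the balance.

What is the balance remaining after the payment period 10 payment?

Payment period 1: $734.31 +$21.29 interest = $755.60; pay $75.56 → $680.04
Payment period 2: $680.04 +$21.29 interest = $701.33; pay $77.92 → $623.41
Payment period 3: $623.41 +$21.29 interest = $644.70; pay $80.58 → $564.12
Payment period 4: $564.12 +$21.29 interest = $585.41; pay $83.63 → $501.78
Payment period 5: $501.78 +$21.29 interest = $523.07; pay $87.17 → $435.90
Payment period 6: $435.90 +$21.29 interest = $457.19; pay $91.43 → $365.76
Payment period 7: $365.76 +$21.29 interest = $387.05; pay $96.76 → $290.29
Payment period 8: $290.29 +$21.29 interest = $311.58; pay $103.86 → $207.72
Payment period 9: $207.72 +$21.29 interest = $229.01; pay $114.50 → $114.51
Payment period 10: $114.51 +$21.29 interest = $135.80; pay $135.80 → $0.00

$0.00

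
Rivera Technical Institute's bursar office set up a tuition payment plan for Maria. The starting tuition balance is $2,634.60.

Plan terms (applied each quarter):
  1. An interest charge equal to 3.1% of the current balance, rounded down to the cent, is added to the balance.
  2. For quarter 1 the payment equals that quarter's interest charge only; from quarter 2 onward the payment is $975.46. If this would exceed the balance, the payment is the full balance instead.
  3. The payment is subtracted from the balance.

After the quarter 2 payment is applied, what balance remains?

Quarter 1: opening $2,634.60; interest $81.67 → $2,716.27; payment $81.67; balance $2,634.60
Quarter 2: opening $2,634.60; interest $81.67 → $2,716.27; payment $975.46; balance $1,740.81

$1,740.81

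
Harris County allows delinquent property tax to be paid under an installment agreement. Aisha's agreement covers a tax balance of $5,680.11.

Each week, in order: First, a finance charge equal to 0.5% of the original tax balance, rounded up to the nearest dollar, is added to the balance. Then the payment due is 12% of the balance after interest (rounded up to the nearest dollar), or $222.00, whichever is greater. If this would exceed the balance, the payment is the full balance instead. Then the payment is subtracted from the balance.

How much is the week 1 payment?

Week 1: opening $5,680.11; interest $29.00 → $5,709.11; payment $686.00; balance $5,023.11

$686.00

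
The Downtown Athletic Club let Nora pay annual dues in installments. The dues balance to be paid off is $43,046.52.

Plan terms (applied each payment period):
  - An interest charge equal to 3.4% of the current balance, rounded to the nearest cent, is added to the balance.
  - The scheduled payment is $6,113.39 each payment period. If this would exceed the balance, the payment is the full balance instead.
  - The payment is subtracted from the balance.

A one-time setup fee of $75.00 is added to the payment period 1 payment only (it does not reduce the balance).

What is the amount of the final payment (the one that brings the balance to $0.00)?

$1,144.92

# | Opening | Interest | Payment | Fee | End bal
1 | $43,046.52 | $1,463.58 | $6,113.39 | $75.00 | $38,396.71
2 | $38,396.71 | $1,305.49 | $6,113.39 | — | $33,588.81
3 | $33,588.81 | $1,142.02 | $6,113.39 | — | $28,617.44
4 | $28,617.44 | $972.99 | $6,113.39 | — | $23,477.04
5 | $23,477.04 | $798.22 | $6,113.39 | — | $18,161.87
6 | $18,161.87 | $617.50 | $6,113.39 | — | $12,665.98
7 | $12,665.98 | $430.64 | $6,113.39 | — | $6,983.23
8 | $6,983.23 | $237.43 | $6,113.39 | — | $1,107.27
9 | $1,107.27 | $37.65 | $1,144.92 | — | $0.00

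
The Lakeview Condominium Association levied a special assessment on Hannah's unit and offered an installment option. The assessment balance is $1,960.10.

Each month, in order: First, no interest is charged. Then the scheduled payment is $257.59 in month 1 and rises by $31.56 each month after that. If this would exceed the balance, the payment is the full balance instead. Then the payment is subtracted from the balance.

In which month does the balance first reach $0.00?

6

# | Opening | Payment | End bal
1 | $1,960.10 | $257.59 | $1,702.51
2 | $1,702.51 | $289.15 | $1,413.36
3 | $1,413.36 | $320.71 | $1,092.65
4 | $1,092.65 | $352.27 | $740.38
5 | $740.38 | $383.83 | $356.55
6 | $356.55 | $356.55 | $0.00
Balance reaches $0.00 in month 6.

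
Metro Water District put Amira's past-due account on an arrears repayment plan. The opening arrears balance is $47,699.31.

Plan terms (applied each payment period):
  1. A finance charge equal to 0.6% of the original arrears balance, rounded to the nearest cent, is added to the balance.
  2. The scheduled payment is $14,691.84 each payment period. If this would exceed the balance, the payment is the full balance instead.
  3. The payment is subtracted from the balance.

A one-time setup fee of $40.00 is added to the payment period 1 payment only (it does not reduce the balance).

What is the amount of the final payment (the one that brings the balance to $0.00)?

$4,768.59

Payment period 1: opening $47,699.31; interest $286.20 → $47,985.51; payment $14,691.84 (+ $40.00 fee); balance $33,293.67
Payment period 2: opening $33,293.67; interest $286.20 → $33,579.87; payment $14,691.84; balance $18,888.03
Payment period 3: opening $18,888.03; interest $286.20 → $19,174.23; payment $14,691.84; balance $4,482.39
Payment period 4: opening $4,482.39; interest $286.20 → $4,768.59; payment $4,768.59; balance $0.00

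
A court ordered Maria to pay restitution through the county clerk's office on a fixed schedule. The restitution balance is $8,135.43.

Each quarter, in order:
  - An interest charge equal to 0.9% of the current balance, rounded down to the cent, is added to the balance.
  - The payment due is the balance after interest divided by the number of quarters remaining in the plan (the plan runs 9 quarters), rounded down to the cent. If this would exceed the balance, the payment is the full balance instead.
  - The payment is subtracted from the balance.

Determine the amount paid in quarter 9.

Quarter 1: $8,135.43 +$73.21 interest = $8,208.64; pay $912.07 → $7,296.57
Quarter 2: $7,296.57 +$65.66 interest = $7,362.23; pay $920.27 → $6,441.96
Quarter 3: $6,441.96 +$57.97 interest = $6,499.93; pay $928.56 → $5,571.37
Quarter 4: $5,571.37 +$50.14 interest = $5,621.51; pay $936.91 → $4,684.60
Quarter 5: $4,684.60 +$42.16 interest = $4,726.76; pay $945.35 → $3,781.41
Quarter 6: $3,781.41 +$34.03 interest = $3,815.44; pay $953.86 → $2,861.58
Quarter 7: $2,861.58 +$25.75 interest = $2,887.33; pay $962.44 → $1,924.89
Quarter 8: $1,924.89 +$17.32 interest = $1,942.21; pay $971.10 → $971.11
Quarter 9: $971.11 +$8.73 interest = $979.84; pay $979.84 → $0.00

$979.84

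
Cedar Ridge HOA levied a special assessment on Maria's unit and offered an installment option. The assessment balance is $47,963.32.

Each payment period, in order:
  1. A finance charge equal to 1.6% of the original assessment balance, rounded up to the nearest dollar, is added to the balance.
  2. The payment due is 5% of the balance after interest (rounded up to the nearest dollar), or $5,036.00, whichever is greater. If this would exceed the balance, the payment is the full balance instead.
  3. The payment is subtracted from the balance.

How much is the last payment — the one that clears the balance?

$1,783.32

Payment period 1: opening $47,963.32; interest $768.00 → $48,731.32; payment $5,036.00; balance $43,695.32
Payment period 2: opening $43,695.32; interest $768.00 → $44,463.32; payment $5,036.00; balance $39,427.32
Payment period 3: opening $39,427.32; interest $768.00 → $40,195.32; payment $5,036.00; balance $35,159.32
Payment period 4: opening $35,159.32; interest $768.00 → $35,927.32; payment $5,036.00; balance $30,891.32
Payment period 5: opening $30,891.32; interest $768.00 → $31,659.32; payment $5,036.00; balance $26,623.32
Payment period 6: opening $26,623.32; interest $768.00 → $27,391.32; payment $5,036.00; balance $22,355.32
Payment period 7: opening $22,355.32; interest $768.00 → $23,123.32; payment $5,036.00; balance $18,087.32
Payment period 8: opening $18,087.32; interest $768.00 → $18,855.32; payment $5,036.00; balance $13,819.32
Payment period 9: opening $13,819.32; interest $768.00 → $14,587.32; payment $5,036.00; balance $9,551.32
Payment period 10: opening $9,551.32; interest $768.00 → $10,319.32; payment $5,036.00; balance $5,283.32
Payment period 11: opening $5,283.32; interest $768.00 → $6,051.32; payment $5,036.00; balance $1,015.32
Payment period 12: opening $1,015.32; interest $768.00 → $1,783.32; payment $1,783.32; balance $0.00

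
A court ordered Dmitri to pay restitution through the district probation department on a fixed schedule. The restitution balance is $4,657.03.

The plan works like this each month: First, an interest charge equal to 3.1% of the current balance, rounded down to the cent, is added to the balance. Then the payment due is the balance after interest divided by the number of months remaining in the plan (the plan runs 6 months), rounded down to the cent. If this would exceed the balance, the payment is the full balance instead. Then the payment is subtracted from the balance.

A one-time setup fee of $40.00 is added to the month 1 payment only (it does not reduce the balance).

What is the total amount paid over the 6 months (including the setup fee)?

Month 1: opening $4,657.03; interest $144.36 → $4,801.39; payment $800.23 (+ $40.00 fee); balance $4,001.16
Month 2: opening $4,001.16; interest $124.03 → $4,125.19; payment $825.03; balance $3,300.16
Month 3: opening $3,300.16; interest $102.30 → $3,402.46; payment $850.61; balance $2,551.85
Month 4: opening $2,551.85; interest $79.10 → $2,630.95; payment $876.98; balance $1,753.97
Month 5: opening $1,753.97; interest $54.37 → $1,808.34; payment $904.17; balance $904.17
Month 6: opening $904.17; interest $28.02 → $932.19; payment $932.19; balance $0.00
Total paid: $5,229.21

$5,229.21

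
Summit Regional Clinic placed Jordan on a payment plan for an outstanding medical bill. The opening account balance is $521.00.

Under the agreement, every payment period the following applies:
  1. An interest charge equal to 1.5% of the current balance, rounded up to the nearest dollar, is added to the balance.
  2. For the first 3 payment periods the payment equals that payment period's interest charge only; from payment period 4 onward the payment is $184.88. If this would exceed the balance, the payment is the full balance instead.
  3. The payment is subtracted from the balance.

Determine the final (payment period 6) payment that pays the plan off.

Payment period 1: $521.00 +$8.00 interest = $529.00; pay $8.00 → $521.00
Payment period 2: $521.00 +$8.00 interest = $529.00; pay $8.00 → $521.00
Payment period 3: $521.00 +$8.00 interest = $529.00; pay $8.00 → $521.00
Payment period 4: $521.00 +$8.00 interest = $529.00; pay $184.88 → $344.12
Payment period 5: $344.12 +$6.00 interest = $350.12; pay $184.88 → $165.24
Payment period 6: $165.24 +$3.00 interest = $168.24; pay $168.24 → $0.00

$168.24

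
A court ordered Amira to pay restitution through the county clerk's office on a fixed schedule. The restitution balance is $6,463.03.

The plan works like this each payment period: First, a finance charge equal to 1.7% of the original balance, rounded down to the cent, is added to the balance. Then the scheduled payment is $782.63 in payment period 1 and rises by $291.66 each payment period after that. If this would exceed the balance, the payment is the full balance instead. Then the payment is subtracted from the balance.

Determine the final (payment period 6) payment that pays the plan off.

$292.50

Payment period 1: $6,463.03 +$109.87 interest = $6,572.90; pay $782.63 → $5,790.27
Payment period 2: $5,790.27 +$109.87 interest = $5,900.14; pay $1,074.29 → $4,825.85
Payment period 3: $4,825.85 +$109.87 interest = $4,935.72; pay $1,365.95 → $3,569.77
Payment period 4: $3,569.77 +$109.87 interest = $3,679.64; pay $1,657.61 → $2,022.03
Payment period 5: $2,022.03 +$109.87 interest = $2,131.90; pay $1,949.27 → $182.63
Payment period 6: $182.63 +$109.87 interest = $292.50; pay $292.50 → $0.00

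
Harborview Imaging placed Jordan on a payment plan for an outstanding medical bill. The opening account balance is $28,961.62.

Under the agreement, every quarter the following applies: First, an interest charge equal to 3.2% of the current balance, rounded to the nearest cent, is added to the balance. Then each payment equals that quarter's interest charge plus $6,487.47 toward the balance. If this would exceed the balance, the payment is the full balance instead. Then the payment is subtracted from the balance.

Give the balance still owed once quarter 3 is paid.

Quarter 1: opening $28,961.62; interest $926.77 → $29,888.39; payment $7,414.24; balance $22,474.15
Quarter 2: opening $22,474.15; interest $719.17 → $23,193.32; payment $7,206.64; balance $15,986.68
Quarter 3: opening $15,986.68; interest $511.57 → $16,498.25; payment $6,999.04; balance $9,499.21

$9,499.21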